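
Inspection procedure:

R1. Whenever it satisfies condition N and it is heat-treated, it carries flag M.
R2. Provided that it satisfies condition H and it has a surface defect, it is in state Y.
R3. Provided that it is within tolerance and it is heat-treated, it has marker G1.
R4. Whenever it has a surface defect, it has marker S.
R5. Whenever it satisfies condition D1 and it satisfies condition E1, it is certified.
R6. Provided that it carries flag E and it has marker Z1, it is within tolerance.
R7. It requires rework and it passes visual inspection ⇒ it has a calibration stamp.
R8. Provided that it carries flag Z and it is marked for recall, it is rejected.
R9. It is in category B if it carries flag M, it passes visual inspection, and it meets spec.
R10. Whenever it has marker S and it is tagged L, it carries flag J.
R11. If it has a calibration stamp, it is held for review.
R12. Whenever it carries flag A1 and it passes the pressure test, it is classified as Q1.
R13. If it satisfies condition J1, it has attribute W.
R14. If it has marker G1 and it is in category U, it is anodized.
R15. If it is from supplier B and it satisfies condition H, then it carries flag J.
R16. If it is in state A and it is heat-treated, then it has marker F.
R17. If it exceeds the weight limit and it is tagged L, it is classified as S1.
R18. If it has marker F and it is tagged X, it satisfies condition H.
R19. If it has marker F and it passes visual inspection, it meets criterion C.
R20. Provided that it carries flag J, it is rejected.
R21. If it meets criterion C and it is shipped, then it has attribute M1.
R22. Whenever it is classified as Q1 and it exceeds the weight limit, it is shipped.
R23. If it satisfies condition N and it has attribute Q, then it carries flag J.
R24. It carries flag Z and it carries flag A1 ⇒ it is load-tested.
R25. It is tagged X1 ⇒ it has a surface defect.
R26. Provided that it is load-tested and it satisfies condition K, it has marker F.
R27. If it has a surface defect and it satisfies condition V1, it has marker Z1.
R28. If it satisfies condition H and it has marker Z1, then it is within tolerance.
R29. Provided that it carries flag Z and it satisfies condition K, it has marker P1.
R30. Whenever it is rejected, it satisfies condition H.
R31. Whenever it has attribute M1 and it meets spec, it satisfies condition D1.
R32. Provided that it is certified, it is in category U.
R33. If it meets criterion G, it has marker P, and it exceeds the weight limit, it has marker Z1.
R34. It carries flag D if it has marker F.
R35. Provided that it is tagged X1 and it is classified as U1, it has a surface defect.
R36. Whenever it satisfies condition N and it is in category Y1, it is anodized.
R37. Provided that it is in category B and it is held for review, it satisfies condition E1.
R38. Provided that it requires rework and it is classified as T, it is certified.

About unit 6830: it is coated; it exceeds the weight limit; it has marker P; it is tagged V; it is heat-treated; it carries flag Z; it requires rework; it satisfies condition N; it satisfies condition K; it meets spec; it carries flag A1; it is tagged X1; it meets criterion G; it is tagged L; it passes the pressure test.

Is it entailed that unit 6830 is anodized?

Forward chaining from the given facts derives: carries flag M, is classified as Q1, is classified as S1, is shipped, is load-tested, has a surface defect, has marker F, has marker P1, has marker Z1, carries flag D, has marker S, carries flag J, is rejected, satisfies condition H, is in state Y, is within tolerance, has marker G1.
Rules concluding "it is anodized": R14 needs "it is in category U"; R36 needs "it is in category Y1" — none of these are established.

No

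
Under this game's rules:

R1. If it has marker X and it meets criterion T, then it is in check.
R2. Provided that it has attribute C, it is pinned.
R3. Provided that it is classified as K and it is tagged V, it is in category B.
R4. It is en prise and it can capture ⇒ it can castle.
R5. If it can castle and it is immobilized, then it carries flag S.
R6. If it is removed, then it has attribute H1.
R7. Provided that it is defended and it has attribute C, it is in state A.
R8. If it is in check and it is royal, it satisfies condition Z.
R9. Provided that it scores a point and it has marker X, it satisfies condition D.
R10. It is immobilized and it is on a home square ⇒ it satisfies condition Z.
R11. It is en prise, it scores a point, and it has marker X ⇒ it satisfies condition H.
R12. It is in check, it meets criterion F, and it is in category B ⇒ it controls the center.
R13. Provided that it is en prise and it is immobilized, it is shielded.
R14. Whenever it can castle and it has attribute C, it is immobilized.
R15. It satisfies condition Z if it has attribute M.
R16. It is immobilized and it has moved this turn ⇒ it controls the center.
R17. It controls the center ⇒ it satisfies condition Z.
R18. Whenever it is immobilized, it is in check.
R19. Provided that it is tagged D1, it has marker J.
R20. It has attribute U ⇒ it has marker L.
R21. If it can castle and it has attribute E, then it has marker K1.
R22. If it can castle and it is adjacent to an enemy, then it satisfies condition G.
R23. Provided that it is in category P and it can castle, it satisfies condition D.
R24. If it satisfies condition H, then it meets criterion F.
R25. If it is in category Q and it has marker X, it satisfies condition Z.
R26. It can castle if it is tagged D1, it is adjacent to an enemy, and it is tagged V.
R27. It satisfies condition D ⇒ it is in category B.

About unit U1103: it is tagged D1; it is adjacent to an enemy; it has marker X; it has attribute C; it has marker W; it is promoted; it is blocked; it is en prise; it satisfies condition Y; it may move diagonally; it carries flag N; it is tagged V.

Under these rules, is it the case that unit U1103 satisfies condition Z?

Forward chaining from the given facts derives: is pinned, has marker J, can castle, is immobilized, is in check, satisfies condition G, carries flag S, is shielded.
Rules concluding "it satisfies condition Z": R8 needs "it is royal"; R10 needs "it is on a home square"; R15 needs "it has attribute M"; R17 needs "it controls the center"; R25 needs "it is in category Q" — none of these are established.

No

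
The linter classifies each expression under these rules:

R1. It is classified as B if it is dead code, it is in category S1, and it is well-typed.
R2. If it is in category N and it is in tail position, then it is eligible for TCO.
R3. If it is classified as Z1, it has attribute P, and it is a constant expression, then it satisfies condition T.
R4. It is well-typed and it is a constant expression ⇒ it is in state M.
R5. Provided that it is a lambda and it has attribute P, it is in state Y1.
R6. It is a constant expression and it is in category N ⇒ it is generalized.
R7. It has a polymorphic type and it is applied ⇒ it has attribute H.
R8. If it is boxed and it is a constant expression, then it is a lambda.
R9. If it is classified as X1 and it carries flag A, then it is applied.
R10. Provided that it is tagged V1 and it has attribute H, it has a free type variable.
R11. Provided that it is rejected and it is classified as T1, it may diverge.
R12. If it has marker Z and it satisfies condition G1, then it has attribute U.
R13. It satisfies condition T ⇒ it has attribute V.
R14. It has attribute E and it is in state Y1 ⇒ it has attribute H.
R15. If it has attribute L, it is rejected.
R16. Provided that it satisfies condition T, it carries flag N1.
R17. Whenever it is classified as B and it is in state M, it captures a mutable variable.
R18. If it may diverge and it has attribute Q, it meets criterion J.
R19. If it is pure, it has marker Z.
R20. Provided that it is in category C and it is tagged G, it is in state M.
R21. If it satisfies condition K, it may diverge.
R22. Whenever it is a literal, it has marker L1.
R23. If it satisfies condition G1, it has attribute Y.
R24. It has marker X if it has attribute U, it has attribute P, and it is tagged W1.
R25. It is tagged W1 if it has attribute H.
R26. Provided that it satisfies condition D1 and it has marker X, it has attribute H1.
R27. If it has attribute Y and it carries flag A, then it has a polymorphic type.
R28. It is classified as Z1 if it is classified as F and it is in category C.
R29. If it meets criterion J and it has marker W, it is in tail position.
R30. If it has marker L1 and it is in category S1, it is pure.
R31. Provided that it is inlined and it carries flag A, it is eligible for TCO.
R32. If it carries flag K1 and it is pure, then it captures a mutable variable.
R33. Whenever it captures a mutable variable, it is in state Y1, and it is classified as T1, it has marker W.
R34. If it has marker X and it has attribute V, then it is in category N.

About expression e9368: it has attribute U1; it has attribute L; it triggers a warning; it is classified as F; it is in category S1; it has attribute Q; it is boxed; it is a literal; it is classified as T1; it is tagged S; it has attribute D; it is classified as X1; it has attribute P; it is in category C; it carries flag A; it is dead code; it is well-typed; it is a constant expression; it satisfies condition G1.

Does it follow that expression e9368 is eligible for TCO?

Yes

By R1 (it is dead code, it is in category S1, it is well-typed): it is classified as B.
By R4 (it is well-typed, it is a constant expression): it is in state M.
By R8 (it is boxed, it is a constant expression): it is a lambda.
By R9 (it is classified as X1, it carries flag A): it is applied.
By R15 (it has attribute L): it is rejected.
By R17 (it is classified as B, it is in state M): it captures a mutable variable.
By R22 (it is a literal): it has marker L1.
By R23 (it satisfies condition G1): it has attribute Y.
By R27 (it has attribute Y, it carries flag A): it has a polymorphic type.
By R28 (it is classified as F, it is in category C): it is classified as Z1.
By R30 (it has marker L1, it is in category S1): it is pure.
By R3 (it is classified as Z1, it has attribute P, it is a constant expression): it satisfies condition T.
By R5 (it is a lambda, it has attribute P): it is in state Y1.
By R7 (it has a polymorphic type, it is applied): it has attribute H.
By R11 (it is rejected, it is classified as T1): it may diverge.
By R13 (it satisfies condition T): it has attribute V.
By R18 (it may diverge, it has attribute Q): it meets criterion J.
By R19 (it is pure): it has marker Z.
By R25 (it has attribute H): it is tagged W1.
By R33 (it captures a mutable variable, it is in state Y1, it is classified as T1): it has marker W.
By R12 (it has marker Z, it satisfies condition G1): it has attribute U.
By R24 (it has attribute U, it has attribute P, it is tagged W1): it has marker X.
By R29 (it meets criterion J, it has marker W): it is in tail position.
By R34 (it has marker X, it has attribute V): it is in category N.
By R2 (it is in category N, it is in tail position): it is eligible for TCO.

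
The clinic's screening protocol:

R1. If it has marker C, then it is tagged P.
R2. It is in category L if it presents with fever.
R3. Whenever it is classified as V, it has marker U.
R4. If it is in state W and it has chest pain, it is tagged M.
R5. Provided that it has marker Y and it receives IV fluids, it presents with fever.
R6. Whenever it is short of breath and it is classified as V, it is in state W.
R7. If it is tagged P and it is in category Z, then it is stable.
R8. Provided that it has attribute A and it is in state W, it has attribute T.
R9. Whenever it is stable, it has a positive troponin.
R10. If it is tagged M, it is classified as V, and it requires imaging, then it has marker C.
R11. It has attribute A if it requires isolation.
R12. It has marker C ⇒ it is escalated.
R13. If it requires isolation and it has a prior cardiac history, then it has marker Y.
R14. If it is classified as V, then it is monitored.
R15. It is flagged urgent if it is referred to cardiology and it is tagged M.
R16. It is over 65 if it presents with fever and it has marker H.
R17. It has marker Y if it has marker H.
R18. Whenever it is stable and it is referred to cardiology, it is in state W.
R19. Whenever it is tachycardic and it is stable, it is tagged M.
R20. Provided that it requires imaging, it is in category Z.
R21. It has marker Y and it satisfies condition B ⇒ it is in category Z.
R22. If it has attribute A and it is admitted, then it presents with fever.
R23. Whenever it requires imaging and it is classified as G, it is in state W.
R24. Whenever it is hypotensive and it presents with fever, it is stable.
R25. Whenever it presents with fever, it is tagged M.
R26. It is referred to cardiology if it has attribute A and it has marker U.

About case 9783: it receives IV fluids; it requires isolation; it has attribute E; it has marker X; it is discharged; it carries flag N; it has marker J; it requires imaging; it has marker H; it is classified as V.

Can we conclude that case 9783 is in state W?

By R3 (it is classified as V): it has marker U.
By R11 (it requires isolation): it has attribute A.
By R17 (it has marker H): it has marker Y.
By R20 (it requires imaging): it is in category Z.
By R26 (it has attribute A, it has marker U): it is referred to cardiology.
By R5 (it has marker Y, it receives IV fluids): it presents with fever.
By R25 (it presents with fever): it is tagged M.
By R10 (it is tagged M, it is classified as V, it requires imaging): it has marker C.
By R1 (it has marker C): it is tagged P.
By R7 (it is tagged P, it is in category Z): it is stable.
By R18 (it is stable, it is referred to cardiology): it is in state W.

Yes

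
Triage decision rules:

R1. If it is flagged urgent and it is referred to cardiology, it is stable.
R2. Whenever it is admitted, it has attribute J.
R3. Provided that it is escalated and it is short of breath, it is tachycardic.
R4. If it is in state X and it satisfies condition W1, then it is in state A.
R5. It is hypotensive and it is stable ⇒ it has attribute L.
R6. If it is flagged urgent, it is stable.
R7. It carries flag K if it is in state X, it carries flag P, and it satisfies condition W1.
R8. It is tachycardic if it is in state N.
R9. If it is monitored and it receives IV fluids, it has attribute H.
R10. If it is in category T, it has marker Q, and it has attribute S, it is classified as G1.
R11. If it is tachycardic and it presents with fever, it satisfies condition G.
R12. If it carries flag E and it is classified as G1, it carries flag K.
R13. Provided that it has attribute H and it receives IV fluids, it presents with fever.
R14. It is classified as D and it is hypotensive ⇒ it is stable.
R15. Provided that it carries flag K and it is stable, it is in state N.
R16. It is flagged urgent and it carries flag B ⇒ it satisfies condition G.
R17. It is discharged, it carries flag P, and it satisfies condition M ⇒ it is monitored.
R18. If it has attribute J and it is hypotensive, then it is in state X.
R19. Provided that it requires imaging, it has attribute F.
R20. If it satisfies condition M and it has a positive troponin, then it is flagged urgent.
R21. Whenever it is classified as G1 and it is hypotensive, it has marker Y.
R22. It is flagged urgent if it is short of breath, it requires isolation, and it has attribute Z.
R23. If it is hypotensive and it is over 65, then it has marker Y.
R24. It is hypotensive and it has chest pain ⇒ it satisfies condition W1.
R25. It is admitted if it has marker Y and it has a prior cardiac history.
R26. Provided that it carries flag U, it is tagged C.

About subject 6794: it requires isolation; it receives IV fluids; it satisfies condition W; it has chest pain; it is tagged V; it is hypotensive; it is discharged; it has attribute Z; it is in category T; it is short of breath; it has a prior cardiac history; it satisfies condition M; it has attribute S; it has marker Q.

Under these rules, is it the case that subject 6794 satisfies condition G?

No

Forward chaining from the given facts derives: is classified as G1, has marker Y, is flagged urgent, satisfies condition W1, is admitted, has attribute J, is stable, is in state X, is in state A, has attribute L.
Rules concluding "it satisfies condition G": R11 needs "it is tachycardic"; R16 needs "it carries flag B" — none of these are established.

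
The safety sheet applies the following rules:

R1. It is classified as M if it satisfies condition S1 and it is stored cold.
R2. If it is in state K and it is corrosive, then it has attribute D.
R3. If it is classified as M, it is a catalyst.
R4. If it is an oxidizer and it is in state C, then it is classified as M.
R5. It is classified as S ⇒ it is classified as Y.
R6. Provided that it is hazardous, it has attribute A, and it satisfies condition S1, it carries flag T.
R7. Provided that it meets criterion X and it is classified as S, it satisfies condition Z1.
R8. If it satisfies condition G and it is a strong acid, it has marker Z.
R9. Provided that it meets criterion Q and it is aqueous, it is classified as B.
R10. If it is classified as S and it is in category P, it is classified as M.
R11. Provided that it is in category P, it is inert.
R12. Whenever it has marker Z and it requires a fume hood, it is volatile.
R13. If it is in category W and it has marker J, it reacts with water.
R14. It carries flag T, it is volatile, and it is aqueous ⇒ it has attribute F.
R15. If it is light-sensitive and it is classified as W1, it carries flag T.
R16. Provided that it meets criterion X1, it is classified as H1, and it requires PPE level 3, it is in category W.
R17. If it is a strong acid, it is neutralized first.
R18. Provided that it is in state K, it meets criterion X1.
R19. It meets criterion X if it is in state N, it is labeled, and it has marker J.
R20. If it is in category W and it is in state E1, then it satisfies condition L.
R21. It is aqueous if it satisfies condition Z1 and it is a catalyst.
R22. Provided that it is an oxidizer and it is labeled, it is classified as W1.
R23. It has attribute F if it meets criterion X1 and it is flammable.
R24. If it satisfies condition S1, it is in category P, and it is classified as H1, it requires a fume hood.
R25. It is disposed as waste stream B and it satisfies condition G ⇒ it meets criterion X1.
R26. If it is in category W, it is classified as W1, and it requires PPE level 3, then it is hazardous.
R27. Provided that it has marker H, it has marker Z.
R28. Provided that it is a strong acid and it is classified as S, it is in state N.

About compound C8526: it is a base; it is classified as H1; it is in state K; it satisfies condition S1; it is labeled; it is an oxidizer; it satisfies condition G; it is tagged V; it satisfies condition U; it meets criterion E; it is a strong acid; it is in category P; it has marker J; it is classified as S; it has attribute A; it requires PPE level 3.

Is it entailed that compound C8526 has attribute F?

By R8 (it satisfies condition G, it is a strong acid): it has marker Z.
By R10 (it is classified as S, it is in category P): it is classified as M.
By R18 (it is in state K): it meets criterion X1.
By R22 (it is an oxidizer, it is labeled): it is classified as W1.
By R24 (it satisfies condition S1, it is in category P, it is classified as H1): it requires a fume hood.
By R28 (it is a strong acid, it is classified as S): it is in state N.
By R3 (it is classified as M): it is a catalyst.
By R12 (it has marker Z, it requires a fume hood): it is volatile.
By R16 (it meets criterion X1, it is classified as H1, it requires PPE level 3): it is in category W.
By R19 (it is in state N, it is labeled, it has marker J): it meets criterion X.
By R26 (it is in category W, it is classified as W1, it requires PPE level 3): it is hazardous.
By R6 (it is hazardous, it has attribute A, it satisfies condition S1): it carries flag T.
By R7 (it meets criterion X, it is classified as S): it satisfies condition Z1.
By R21 (it satisfies condition Z1, it is a catalyst): it is aqueous.
By R14 (it carries flag T, it is volatile, it is aqueous): it has attribute F.

Yes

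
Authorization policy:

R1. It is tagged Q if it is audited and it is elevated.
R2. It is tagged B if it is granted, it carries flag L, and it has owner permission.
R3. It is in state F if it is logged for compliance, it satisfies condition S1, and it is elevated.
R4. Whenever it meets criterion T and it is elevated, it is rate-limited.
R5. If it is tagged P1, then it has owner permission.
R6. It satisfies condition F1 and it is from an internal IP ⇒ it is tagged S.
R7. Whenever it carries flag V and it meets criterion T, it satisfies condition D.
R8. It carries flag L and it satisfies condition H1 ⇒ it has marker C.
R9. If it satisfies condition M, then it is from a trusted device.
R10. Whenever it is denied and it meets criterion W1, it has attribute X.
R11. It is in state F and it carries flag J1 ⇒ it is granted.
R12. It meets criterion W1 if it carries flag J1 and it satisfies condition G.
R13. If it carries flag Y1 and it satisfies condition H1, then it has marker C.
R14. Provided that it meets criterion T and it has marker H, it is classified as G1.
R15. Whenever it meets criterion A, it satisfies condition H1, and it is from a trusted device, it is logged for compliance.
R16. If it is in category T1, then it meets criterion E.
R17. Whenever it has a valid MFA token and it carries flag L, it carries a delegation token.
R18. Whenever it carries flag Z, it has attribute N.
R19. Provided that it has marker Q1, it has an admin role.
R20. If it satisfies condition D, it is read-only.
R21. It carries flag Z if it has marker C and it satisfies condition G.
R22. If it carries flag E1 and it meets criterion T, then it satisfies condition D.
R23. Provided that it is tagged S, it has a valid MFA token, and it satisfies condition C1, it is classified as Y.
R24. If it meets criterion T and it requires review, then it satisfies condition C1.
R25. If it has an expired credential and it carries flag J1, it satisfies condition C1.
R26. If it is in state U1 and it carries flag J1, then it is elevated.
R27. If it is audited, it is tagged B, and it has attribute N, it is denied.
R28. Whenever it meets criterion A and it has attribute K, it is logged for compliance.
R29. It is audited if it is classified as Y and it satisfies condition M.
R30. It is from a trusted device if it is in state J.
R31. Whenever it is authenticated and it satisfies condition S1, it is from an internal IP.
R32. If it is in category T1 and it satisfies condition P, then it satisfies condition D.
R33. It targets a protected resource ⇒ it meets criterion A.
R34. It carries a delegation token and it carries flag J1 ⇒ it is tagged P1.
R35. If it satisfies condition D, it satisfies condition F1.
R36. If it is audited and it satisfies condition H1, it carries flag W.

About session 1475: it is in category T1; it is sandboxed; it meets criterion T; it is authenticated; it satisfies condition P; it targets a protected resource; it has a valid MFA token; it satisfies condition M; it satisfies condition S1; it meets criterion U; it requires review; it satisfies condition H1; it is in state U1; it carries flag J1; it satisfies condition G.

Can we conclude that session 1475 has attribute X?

No

Forward chaining from the given facts derives: is from a trusted device, meets criterion W1, meets criterion E, satisfies condition C1, is elevated, is from an internal IP, satisfies condition D, meets criterion A, satisfies condition F1, is rate-limited, is tagged S, is logged for compliance, is read-only, is classified as Y, is audited, carries flag W, is tagged Q, is in state F, is granted.
The only rule concluding "it has attribute X" is R10, which needs "it is denied"; that is never established.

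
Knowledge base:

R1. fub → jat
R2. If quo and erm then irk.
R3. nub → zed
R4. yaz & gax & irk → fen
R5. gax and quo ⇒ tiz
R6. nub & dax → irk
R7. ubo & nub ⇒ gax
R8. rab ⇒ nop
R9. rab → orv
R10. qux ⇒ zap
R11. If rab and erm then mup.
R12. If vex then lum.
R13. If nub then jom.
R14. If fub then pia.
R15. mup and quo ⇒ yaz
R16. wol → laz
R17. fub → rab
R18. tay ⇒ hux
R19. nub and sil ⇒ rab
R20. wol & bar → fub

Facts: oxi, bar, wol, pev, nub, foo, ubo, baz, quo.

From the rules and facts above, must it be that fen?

Forward chaining from the given facts derives: zed, gax, jom, laz, fub, jat, tiz, pia, rab, nop, orv.
The only rule concluding fen is R4, which needs yaz; that is never established.

No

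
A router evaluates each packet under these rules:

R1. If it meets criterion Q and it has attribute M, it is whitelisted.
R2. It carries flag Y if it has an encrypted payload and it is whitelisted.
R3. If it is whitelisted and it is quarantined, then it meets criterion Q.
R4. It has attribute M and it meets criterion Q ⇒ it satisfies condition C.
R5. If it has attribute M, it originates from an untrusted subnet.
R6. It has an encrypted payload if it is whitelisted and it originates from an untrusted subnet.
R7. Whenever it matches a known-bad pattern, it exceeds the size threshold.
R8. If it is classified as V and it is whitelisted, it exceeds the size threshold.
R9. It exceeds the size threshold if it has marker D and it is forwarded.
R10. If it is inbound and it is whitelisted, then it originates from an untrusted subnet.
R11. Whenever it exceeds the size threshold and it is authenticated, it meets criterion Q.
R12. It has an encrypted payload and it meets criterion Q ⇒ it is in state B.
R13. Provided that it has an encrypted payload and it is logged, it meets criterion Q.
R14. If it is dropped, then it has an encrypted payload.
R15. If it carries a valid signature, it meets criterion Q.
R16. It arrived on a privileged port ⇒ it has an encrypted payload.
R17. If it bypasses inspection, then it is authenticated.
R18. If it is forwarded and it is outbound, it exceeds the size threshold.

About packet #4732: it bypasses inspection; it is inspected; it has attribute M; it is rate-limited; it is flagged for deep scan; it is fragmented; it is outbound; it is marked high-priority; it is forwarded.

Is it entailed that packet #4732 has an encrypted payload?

Yes

By R5 (it has attribute M): it originates from an untrusted subnet.
By R17 (it bypasses inspection): it is authenticated.
By R18 (it is forwarded, it is outbound): it exceeds the size threshold.
By R11 (it exceeds the size threshold, it is authenticated): it meets criterion Q.
By R1 (it meets criterion Q, it has attribute M): it is whitelisted.
By R6 (it is whitelisted, it originates from an untrusted subnet): it has an encrypted payload.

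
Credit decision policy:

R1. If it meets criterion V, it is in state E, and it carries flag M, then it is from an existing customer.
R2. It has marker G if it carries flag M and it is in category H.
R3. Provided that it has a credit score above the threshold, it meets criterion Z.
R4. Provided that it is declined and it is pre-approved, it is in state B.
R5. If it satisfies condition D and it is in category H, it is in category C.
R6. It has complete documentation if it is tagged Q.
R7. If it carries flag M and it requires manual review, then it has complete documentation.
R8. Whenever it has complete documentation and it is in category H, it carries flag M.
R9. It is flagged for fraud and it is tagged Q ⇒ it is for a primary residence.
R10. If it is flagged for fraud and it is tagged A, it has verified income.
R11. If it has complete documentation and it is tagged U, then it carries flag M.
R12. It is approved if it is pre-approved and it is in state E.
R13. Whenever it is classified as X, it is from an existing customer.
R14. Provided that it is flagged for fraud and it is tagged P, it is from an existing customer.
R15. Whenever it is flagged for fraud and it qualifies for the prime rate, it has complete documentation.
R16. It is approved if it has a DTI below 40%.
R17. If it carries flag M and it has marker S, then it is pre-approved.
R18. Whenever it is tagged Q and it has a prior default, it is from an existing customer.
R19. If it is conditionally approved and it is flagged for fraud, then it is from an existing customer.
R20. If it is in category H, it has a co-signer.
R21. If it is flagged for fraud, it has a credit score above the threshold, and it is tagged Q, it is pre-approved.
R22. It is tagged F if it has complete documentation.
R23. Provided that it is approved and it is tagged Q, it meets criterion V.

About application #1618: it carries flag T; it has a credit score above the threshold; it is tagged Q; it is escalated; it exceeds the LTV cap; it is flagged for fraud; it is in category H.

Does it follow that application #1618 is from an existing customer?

Forward chaining from the given facts derives: meets criterion Z, has complete documentation, carries flag M, is for a primary residence, has a co-signer, is pre-approved, is tagged F, has marker G.
Rules concluding "it is from an existing customer": R1 needs "it meets criterion V"; R13 needs "it is classified as X"; R14 needs "it is tagged P"; R18 needs "it has a prior default"; R19 needs "it is conditionally approved" — none of these are established.

No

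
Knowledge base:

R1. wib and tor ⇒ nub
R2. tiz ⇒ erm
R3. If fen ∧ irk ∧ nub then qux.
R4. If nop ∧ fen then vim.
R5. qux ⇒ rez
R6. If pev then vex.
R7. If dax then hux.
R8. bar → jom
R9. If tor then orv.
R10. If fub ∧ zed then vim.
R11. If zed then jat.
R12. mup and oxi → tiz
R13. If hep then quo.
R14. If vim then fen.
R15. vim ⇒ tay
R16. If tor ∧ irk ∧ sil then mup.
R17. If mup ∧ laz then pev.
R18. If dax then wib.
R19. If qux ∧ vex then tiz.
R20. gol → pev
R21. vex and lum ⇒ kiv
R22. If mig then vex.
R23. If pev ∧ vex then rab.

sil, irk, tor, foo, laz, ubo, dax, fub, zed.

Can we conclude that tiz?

vim  (by R10: fub, zed)
fen  (by R14: vim)
mup  (by R16: tor, irk, sil)
pev  (by R17: mup, laz)
wib  (by R18: dax)
nub  (by R1: wib, tor)
qux  (by R3: fen, irk, nub)
vex  (by R6: pev)
tiz  (by R19: qux, vex)

Yes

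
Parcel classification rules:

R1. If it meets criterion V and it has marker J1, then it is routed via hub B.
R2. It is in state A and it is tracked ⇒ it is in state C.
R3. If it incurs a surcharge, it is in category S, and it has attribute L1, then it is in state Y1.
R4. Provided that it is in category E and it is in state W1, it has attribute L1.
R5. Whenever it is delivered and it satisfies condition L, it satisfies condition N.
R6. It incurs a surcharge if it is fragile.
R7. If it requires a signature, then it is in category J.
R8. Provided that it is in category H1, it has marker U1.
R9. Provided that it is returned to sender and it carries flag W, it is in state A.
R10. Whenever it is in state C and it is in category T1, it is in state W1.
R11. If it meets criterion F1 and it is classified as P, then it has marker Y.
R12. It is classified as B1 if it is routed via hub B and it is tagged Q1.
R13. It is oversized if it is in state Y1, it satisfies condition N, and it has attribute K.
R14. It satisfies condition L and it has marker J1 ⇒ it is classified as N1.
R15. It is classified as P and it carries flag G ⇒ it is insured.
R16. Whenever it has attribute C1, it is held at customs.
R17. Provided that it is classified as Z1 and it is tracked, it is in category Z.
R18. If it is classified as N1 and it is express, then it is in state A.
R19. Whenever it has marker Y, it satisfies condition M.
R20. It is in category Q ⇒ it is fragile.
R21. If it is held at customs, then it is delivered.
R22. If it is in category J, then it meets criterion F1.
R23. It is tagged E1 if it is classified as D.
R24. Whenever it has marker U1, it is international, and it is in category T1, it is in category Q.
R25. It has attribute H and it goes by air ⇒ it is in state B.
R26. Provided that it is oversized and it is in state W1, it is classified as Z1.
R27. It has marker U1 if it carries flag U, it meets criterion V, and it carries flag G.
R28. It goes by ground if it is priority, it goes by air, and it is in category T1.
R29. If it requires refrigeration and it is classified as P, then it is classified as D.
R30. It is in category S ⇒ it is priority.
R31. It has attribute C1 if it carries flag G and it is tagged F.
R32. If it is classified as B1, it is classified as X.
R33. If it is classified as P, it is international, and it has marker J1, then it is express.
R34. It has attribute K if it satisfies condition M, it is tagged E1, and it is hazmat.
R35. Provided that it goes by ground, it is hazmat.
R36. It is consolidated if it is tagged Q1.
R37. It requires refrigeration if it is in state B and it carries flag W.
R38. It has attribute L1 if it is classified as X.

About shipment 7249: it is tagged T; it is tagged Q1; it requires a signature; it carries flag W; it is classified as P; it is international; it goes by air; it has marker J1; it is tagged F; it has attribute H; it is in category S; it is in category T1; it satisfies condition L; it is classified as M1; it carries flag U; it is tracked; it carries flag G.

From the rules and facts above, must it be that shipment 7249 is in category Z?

No

Forward chaining from the given facts derives: is in category J, is classified as N1, is insured, meets criterion F1, is in state B, is priority, has attribute C1, is express, is consolidated, requires refrigeration, has marker Y, is held at customs, is in state A, satisfies condition M, is delivered, goes by ground, is classified as D, is hazmat, is in state C, satisfies condition N, is in state W1, is tagged E1, has attribute K.
The only rule concluding "it is in category Z" is R17, which needs "it is classified as Z1"; that is never established.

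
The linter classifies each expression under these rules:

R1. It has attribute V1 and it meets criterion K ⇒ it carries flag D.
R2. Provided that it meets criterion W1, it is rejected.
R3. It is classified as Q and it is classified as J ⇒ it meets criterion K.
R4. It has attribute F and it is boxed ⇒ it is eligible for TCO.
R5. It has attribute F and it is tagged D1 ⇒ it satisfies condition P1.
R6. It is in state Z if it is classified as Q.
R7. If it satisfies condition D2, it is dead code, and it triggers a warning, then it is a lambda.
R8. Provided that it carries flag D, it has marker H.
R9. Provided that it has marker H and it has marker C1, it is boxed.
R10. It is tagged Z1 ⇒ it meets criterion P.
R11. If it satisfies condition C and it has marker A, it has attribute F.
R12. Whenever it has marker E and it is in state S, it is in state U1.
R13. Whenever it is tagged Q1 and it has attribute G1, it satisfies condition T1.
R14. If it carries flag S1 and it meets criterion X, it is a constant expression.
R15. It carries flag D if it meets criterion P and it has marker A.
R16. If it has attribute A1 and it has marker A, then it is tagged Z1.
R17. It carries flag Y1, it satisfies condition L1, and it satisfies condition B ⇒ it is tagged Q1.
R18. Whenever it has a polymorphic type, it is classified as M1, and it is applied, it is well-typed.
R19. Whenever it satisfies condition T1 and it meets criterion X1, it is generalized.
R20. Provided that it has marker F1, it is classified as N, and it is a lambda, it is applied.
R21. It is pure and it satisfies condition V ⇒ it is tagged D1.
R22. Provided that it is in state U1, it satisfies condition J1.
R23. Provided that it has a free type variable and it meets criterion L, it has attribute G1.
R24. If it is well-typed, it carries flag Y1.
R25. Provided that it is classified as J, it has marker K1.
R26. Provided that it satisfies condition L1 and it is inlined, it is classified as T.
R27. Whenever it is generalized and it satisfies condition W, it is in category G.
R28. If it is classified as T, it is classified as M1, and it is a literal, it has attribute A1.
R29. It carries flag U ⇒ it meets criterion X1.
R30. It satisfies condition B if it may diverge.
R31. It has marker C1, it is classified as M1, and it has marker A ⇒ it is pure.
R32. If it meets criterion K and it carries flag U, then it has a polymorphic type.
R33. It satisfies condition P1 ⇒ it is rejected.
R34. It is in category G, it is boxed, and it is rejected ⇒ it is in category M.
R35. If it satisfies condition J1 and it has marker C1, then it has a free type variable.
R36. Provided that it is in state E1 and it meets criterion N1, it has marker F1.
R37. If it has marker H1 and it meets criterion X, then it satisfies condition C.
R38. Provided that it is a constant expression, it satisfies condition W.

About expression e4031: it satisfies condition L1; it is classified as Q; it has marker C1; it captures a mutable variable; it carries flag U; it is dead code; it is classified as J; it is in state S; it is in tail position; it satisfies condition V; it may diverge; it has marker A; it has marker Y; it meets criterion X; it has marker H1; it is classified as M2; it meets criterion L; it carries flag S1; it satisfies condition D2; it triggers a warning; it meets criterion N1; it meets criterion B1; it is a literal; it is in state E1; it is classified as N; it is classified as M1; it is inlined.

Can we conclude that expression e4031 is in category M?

Forward chaining from the given facts derives: meets criterion K, is in state Z, is a lambda, is a constant expression, has marker K1, is classified as T, has attribute A1, meets criterion X1, satisfies condition B, is pure, has a polymorphic type, has marker F1, satisfies condition C, satisfies condition W, has attribute F, is tagged Z1, is applied, is tagged D1, satisfies condition P1, meets criterion P, carries flag D, is well-typed, carries flag Y1, is rejected, has marker H, is boxed, is tagged Q1, is eligible for TCO.
The only rule concluding "it is in category M" is R34, which needs "it is in category G"; that is never established.

No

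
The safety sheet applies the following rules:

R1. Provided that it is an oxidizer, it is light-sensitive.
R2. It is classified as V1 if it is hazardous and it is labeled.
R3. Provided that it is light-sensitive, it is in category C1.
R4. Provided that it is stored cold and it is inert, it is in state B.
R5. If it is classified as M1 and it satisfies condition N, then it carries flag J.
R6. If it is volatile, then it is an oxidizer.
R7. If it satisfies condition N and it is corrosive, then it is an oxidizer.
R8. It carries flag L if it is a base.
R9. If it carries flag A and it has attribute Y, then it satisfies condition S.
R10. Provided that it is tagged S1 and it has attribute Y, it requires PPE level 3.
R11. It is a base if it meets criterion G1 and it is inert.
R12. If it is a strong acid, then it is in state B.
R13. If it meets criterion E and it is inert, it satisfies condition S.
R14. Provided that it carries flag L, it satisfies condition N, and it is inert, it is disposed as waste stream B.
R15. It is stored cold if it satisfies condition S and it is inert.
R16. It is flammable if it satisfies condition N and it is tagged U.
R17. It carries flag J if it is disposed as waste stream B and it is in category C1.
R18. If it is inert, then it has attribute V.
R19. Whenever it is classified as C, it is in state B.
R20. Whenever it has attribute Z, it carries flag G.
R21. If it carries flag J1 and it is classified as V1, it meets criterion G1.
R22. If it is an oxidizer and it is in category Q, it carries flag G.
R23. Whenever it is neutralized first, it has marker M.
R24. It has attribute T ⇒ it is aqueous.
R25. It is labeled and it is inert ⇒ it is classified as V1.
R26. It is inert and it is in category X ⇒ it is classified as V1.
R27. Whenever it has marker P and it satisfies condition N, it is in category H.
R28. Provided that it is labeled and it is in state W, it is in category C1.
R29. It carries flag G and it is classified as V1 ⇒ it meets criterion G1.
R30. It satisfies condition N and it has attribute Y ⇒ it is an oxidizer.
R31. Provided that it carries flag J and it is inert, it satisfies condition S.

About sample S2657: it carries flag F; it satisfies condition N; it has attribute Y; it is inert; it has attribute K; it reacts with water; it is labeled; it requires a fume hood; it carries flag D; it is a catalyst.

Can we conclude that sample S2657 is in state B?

Forward chaining from the given facts derives: has attribute V, is classified as V1, is an oxidizer, is light-sensitive, is in category C1.
Rules concluding "it is in state B": R4 needs "it is stored cold"; R12 needs "it is a strong acid"; R19 needs "it is classified as C" — none of these are established.

No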